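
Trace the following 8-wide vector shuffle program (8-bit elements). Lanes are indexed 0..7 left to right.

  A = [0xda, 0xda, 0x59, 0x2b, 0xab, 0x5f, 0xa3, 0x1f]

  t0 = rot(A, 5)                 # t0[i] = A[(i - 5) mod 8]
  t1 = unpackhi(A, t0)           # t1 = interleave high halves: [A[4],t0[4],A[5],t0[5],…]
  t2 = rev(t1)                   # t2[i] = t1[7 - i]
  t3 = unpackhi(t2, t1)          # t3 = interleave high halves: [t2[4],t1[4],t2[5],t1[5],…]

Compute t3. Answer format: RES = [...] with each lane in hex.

→ t0 |2b|ab|5f|a3|1f|da|da|59|
→ t1 |ab|1f|5f|da|a3|da|1f|59|
→ t2 |59|1f|da|a3|da|5f|1f|ab|
→ t3 |da|a3|5f|da|1f|1f|ab|59|

RES = [ 0xda  0xa3  0x5f  0xda  0x1f  0x1f  0xab  0x59 ]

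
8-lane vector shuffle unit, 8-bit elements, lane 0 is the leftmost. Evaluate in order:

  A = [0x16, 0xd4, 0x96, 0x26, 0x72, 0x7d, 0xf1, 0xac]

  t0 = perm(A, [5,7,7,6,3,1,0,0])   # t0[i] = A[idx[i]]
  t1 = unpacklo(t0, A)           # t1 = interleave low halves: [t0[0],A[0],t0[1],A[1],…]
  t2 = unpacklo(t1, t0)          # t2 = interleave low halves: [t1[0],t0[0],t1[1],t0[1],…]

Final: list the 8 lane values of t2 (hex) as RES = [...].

  t0: 7d ac ac f1 26 d4 16 16
  t1: 7d 16 ac d4 ac 96 f1 26
  t2: 7d 7d 16 ac ac ac d4 f1

RES = [ 0x7d  0x7d  0x16  0xac  0xac  0xac  0xd4  0xf1 ]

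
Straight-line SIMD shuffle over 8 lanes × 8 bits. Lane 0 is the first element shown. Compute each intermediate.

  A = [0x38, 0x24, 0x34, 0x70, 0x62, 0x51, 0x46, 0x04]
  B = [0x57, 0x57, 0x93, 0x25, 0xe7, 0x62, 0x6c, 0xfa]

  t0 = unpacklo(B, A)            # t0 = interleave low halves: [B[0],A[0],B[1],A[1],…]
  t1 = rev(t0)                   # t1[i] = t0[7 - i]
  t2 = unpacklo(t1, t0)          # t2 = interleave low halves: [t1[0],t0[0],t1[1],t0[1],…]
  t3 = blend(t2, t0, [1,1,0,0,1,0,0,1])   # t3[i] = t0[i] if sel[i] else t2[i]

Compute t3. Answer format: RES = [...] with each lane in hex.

→ t0 |57|38|57|24|93|34|25|70|
→ t1 |70|25|34|93|24|57|38|57|
→ t2 |70|57|25|38|34|57|93|24|
→ t3 |57|38|25|38|93|57|93|70|

RES = [ 0x57  0x38  0x25  0x38  0x93  0x57  0x93  0x70 ]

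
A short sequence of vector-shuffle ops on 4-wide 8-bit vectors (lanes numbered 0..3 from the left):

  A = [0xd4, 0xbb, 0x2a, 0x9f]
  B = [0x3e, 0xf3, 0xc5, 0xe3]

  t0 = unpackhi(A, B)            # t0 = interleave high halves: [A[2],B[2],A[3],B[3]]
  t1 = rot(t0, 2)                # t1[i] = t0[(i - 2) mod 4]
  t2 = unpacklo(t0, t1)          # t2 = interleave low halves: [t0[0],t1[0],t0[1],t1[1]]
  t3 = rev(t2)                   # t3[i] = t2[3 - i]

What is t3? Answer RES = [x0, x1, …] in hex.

RES = [0xe3, 0xc5, 0x9f, 0x2a]

→ t0 |2a|c5|9f|e3|
→ t1 |9f|e3|2a|c5|
→ t2 |2a|9f|c5|e3|
→ t3 |e3|c5|9f|2a|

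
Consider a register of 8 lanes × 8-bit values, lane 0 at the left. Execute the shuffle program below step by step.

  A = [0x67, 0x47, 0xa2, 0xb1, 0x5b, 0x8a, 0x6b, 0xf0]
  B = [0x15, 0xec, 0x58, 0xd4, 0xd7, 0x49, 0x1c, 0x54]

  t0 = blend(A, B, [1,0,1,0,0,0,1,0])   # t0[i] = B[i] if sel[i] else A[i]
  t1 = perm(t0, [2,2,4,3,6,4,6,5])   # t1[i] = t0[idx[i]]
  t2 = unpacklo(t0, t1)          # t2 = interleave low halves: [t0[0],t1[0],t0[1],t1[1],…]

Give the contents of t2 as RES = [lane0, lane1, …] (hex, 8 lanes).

RES = [0x15, 0x58, 0x47, 0x58, 0x58, 0x5b, 0xb1, 0xb1]

t0 = [0x15, 0x47, 0x58, 0xb1, 0x5b, 0x8a, 0x1c, 0xf0]
t1 = [0x58, 0x58, 0x5b, 0xb1, 0x1c, 0x5b, 0x1c, 0x8a]
t2 = [0x15, 0x58, 0x47, 0x58, 0x58, 0x5b, 0xb1, 0xb1]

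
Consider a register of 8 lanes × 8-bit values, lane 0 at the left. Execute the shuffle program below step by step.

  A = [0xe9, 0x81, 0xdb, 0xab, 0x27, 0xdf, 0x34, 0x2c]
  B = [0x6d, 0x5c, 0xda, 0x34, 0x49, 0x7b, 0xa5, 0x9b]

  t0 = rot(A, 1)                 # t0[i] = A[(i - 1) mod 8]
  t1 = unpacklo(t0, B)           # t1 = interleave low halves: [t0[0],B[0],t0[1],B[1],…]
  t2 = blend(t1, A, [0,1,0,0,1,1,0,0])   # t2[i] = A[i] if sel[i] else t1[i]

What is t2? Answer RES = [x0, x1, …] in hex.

→ t0 |2c|e9|81|db|ab|27|df|34|
→ t1 |2c|6d|e9|5c|81|da|db|34|
→ t2 |2c|81|e9|5c|27|df|db|34|

RES = [0x2c, 0x81, 0xe9, 0x5c, 0x27, 0xdf, 0xdb, 0x34]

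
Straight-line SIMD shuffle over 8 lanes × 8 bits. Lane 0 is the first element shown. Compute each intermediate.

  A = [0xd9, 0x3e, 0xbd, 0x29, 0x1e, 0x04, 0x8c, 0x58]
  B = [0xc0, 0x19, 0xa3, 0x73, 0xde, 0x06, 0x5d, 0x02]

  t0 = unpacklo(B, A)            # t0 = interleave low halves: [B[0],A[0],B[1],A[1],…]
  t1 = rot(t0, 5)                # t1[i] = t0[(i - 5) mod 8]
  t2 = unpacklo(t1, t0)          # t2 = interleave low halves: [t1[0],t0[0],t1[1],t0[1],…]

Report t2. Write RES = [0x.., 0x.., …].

RES = [ 0x3e  0xc0  0xa3  0xd9  0xbd  0x19  0x73  0x3e ]

→ t0 |c0|d9|19|3e|a3|bd|73|29|
→ t1 |3e|a3|bd|73|29|c0|d9|19|
→ t2 |3e|c0|a3|d9|bd|19|73|3e|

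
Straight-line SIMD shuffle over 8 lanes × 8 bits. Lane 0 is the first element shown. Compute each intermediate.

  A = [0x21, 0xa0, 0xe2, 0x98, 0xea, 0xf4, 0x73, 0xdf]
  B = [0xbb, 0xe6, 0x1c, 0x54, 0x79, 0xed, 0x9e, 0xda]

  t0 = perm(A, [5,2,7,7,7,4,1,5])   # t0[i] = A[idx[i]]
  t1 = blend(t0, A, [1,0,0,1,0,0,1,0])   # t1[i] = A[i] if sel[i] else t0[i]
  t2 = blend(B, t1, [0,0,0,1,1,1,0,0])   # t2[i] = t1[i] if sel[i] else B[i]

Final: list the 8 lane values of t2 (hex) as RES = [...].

t0 = [0xf4, 0xe2, 0xdf, 0xdf, 0xdf, 0xea, 0xa0, 0xf4]
t1 = [0x21, 0xe2, 0xdf, 0x98, 0xdf, 0xea, 0x73, 0xf4]
t2 = [0xbb, 0xe6, 0x1c, 0x98, 0xdf, 0xea, 0x9e, 0xda]

RES = [ 0xbb  0xe6  0x1c  0x98  0xdf  0xea  0x9e  0xda ]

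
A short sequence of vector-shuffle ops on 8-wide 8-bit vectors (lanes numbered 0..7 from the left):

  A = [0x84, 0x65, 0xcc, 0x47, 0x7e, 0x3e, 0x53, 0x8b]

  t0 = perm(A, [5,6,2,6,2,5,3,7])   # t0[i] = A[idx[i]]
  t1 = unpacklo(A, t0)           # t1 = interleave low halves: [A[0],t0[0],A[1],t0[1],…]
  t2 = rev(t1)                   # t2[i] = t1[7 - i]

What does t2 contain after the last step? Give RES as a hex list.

RES = [0x53, 0x47, 0xcc, 0xcc, 0x53, 0x65, 0x3e, 0x84]

  t0: 3e 53 cc 53 cc 3e 47 8b
  t1: 84 3e 65 53 cc cc 47 53
  t2: 53 47 cc cc 53 65 3e 84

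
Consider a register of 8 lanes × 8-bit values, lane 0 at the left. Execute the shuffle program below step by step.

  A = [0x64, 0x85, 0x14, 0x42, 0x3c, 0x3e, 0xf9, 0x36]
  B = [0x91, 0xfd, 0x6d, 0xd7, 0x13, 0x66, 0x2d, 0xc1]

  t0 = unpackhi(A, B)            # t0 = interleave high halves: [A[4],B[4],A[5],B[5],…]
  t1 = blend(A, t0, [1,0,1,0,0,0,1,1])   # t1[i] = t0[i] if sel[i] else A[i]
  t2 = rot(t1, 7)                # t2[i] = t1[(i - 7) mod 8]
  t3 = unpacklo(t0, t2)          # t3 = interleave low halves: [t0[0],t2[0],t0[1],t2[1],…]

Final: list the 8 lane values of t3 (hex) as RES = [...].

→ t0 |3c|13|3e|66|f9|2d|36|c1|
→ t1 |3c|85|3e|42|3c|3e|36|c1|
→ t2 |85|3e|42|3c|3e|36|c1|3c|
→ t3 |3c|85|13|3e|3e|42|66|3c|

RES = [ 0x3c  0x85  0x13  0x3e  0x3e  0x42  0x66  0x3c ]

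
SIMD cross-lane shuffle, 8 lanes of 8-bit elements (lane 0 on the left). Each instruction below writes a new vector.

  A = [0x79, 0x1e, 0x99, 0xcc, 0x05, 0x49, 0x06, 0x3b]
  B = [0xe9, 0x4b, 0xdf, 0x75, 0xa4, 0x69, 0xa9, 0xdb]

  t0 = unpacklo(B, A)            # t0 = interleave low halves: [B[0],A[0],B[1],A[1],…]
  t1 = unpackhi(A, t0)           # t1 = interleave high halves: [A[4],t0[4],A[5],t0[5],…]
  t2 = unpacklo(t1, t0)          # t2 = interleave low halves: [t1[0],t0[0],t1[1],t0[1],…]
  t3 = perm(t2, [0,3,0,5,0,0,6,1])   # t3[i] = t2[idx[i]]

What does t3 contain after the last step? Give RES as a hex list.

  t0: e9 79 4b 1e df 99 75 cc
  t1: 05 df 49 99 06 75 3b cc
  t2: 05 e9 df 79 49 4b 99 1e
  t3: 05 79 05 4b 05 05 99 e9

RES = [ 0x05  0x79  0x05  0x4b  0x05  0x05  0x99  0xe9 ]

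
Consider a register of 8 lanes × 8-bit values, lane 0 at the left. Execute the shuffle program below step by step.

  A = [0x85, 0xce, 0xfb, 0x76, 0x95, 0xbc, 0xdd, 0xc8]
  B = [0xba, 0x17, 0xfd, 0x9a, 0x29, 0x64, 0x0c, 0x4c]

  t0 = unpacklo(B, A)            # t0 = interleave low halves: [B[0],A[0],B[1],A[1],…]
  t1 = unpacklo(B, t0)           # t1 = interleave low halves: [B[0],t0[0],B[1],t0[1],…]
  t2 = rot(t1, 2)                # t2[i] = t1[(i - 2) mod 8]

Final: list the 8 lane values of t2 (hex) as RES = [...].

→ t0 |ba|85|17|ce|fd|fb|9a|76|
→ t1 |ba|ba|17|85|fd|17|9a|ce|
→ t2 |9a|ce|ba|ba|17|85|fd|17|

RES = [0x9a, 0xce, 0xba, 0xba, 0x17, 0x85, 0xfd, 0x17]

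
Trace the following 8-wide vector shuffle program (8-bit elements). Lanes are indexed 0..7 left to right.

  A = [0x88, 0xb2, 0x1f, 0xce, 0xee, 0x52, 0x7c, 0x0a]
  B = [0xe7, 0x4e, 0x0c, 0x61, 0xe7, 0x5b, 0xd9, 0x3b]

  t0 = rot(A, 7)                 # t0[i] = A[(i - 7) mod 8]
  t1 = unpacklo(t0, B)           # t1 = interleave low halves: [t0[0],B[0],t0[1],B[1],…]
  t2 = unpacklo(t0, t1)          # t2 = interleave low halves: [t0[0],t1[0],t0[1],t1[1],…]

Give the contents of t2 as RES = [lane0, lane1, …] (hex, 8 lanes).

t0 = [0xb2, 0x1f, 0xce, 0xee, 0x52, 0x7c, 0x0a, 0x88]
t1 = [0xb2, 0xe7, 0x1f, 0x4e, 0xce, 0x0c, 0xee, 0x61]
t2 = [0xb2, 0xb2, 0x1f, 0xe7, 0xce, 0x1f, 0xee, 0x4e]

RES = [0xb2, 0xb2, 0x1f, 0xe7, 0xce, 0x1f, 0xee, 0x4e]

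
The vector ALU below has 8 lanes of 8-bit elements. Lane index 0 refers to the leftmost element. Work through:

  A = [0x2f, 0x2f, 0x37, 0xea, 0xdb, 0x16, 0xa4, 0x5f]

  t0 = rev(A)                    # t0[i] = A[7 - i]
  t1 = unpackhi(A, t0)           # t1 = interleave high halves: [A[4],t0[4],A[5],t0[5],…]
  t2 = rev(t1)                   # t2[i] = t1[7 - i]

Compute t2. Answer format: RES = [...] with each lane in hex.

t0 = [0x5f, 0xa4, 0x16, 0xdb, 0xea, 0x37, 0x2f, 0x2f]
t1 = [0xdb, 0xea, 0x16, 0x37, 0xa4, 0x2f, 0x5f, 0x2f]
t2 = [0x2f, 0x5f, 0x2f, 0xa4, 0x37, 0x16, 0xea, 0xdb]

RES = [0x2f, 0x5f, 0x2f, 0xa4, 0x37, 0x16, 0xea, 0xdb]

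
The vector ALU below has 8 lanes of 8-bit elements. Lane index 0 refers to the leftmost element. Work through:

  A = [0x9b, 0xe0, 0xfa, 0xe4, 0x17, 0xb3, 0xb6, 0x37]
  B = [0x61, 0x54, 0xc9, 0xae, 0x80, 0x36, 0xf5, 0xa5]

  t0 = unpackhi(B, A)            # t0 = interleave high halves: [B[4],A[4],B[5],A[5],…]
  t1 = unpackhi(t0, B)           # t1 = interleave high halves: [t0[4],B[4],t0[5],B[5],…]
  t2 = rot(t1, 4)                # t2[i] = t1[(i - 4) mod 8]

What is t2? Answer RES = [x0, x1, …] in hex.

→ t0 |80|17|36|b3|f5|b6|a5|37|
→ t1 |f5|80|b6|36|a5|f5|37|a5|
→ t2 |a5|f5|37|a5|f5|80|b6|36|

RES = [0xa5, 0xf5, 0x37, 0xa5, 0xf5, 0x80, 0xb6, 0x36]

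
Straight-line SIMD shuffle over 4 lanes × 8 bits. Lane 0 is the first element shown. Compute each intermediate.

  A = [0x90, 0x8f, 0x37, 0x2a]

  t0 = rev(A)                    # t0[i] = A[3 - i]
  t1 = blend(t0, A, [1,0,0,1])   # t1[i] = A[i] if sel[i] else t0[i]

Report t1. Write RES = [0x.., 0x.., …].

  t0: 2a 37 8f 90
  t1: 90 37 8f 2a

RES = [0x90, 0x37, 0x8f, 0x2a]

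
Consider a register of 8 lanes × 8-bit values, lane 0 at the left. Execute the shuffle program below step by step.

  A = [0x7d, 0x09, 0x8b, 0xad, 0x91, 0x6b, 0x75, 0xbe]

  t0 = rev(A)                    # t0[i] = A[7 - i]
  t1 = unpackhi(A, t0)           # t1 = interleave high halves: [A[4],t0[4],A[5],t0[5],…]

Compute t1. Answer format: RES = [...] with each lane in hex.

  t0: be 75 6b 91 ad 8b 09 7d
  t1: 91 ad 6b 8b 75 09 be 7d

RES = [ 0x91  0xad  0x6b  0x8b  0x75  0x09  0xbe  0x7d ]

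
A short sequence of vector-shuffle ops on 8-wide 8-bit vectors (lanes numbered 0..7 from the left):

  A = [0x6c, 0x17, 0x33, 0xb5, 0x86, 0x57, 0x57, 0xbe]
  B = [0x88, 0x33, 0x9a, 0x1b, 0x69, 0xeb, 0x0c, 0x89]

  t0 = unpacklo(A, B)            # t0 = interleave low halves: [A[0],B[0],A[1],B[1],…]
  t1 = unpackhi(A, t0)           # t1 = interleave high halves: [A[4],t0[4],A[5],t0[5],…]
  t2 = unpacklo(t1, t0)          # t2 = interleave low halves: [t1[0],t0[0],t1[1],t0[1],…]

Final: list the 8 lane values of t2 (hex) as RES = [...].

RES = [ 0x86  0x6c  0x33  0x88  0x57  0x17  0x9a  0x33 ]

→ t0 |6c|88|17|33|33|9a|b5|1b|
→ t1 |86|33|57|9a|57|b5|be|1b|
→ t2 |86|6c|33|88|57|17|9a|33|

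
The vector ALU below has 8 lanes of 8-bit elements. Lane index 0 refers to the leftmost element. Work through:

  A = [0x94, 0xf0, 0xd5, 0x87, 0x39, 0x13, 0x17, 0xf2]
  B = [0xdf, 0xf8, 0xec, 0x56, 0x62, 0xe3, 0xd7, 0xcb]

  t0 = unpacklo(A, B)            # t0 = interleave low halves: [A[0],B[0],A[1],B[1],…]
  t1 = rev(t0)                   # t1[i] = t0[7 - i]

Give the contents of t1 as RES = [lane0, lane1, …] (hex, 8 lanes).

  t0: 94 df f0 f8 d5 ec 87 56
  t1: 56 87 ec d5 f8 f0 df 94

RES = [0x56, 0x87, 0xec, 0xd5, 0xf8, 0xf0, 0xdf, 0x94]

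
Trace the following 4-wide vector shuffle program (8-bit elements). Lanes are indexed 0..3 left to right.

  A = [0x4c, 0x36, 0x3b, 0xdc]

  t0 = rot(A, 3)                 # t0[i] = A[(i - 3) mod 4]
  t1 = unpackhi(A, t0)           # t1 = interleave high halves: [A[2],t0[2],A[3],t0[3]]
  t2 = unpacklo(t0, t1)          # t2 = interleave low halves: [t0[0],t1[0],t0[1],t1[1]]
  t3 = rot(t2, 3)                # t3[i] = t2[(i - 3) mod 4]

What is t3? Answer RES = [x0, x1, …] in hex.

RES = [ 0x3b  0x3b  0xdc  0x36 ]

t0 = [0x36, 0x3b, 0xdc, 0x4c]
t1 = [0x3b, 0xdc, 0xdc, 0x4c]
t2 = [0x36, 0x3b, 0x3b, 0xdc]
t3 = [0x3b, 0x3b, 0xdc, 0x36]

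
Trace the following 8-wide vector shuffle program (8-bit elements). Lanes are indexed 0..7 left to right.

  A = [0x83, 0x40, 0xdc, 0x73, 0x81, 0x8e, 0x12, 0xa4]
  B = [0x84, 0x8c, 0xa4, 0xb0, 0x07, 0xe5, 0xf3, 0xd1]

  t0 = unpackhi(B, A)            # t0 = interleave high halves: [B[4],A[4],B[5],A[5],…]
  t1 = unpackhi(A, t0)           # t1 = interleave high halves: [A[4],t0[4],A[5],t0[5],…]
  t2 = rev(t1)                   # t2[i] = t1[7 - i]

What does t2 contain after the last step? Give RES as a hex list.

  t0: 07 81 e5 8e f3 12 d1 a4
  t1: 81 f3 8e 12 12 d1 a4 a4
  t2: a4 a4 d1 12 12 8e f3 81

RES = [0xa4, 0xa4, 0xd1, 0x12, 0x12, 0x8e, 0xf3, 0x81]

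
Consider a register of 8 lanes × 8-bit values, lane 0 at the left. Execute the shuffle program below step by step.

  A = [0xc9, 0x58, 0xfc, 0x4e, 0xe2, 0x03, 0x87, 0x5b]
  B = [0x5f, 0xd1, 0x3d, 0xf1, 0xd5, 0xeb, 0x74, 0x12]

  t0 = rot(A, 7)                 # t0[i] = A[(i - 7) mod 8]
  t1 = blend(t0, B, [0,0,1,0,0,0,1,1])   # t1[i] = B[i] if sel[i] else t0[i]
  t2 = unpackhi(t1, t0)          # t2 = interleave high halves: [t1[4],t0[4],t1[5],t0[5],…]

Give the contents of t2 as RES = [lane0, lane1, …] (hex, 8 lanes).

RES = [0x03, 0x03, 0x87, 0x87, 0x74, 0x5b, 0x12, 0xc9]

→ t0 |58|fc|4e|e2|03|87|5b|c9|
→ t1 |58|fc|3d|e2|03|87|74|12|
→ t2 |03|03|87|87|74|5b|12|c9|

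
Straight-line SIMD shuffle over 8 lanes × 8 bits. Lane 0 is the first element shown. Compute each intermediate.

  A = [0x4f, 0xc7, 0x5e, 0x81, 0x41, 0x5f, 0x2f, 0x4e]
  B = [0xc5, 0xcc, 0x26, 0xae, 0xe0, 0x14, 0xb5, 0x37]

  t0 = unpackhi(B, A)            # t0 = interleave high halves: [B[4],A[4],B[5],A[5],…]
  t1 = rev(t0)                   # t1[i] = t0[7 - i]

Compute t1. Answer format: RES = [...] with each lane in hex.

t0 = [0xe0, 0x41, 0x14, 0x5f, 0xb5, 0x2f, 0x37, 0x4e]
t1 = [0x4e, 0x37, 0x2f, 0xb5, 0x5f, 0x14, 0x41, 0xe0]

RES = [0x4e, 0x37, 0x2f, 0xb5, 0x5f, 0x14, 0x41, 0xe0]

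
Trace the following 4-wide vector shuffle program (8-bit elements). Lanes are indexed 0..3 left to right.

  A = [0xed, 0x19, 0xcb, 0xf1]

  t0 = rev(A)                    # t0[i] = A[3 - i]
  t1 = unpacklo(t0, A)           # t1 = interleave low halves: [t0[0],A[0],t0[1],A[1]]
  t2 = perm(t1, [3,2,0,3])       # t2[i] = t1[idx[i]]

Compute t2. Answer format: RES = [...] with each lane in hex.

→ t0 |f1|cb|19|ed|
→ t1 |f1|ed|cb|19|
→ t2 |19|cb|f1|19|

RES = [0x19, 0xcb, 0xf1, 0x19]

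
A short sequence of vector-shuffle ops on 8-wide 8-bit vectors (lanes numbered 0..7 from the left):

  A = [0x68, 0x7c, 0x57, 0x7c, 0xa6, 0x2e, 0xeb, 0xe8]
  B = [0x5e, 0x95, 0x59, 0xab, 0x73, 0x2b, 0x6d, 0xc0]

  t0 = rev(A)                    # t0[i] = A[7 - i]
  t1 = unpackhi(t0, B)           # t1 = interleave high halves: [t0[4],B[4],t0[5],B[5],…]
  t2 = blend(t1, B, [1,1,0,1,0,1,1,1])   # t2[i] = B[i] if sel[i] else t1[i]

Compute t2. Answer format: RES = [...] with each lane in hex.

t0 = [0xe8, 0xeb, 0x2e, 0xa6, 0x7c, 0x57, 0x7c, 0x68]
t1 = [0x7c, 0x73, 0x57, 0x2b, 0x7c, 0x6d, 0x68, 0xc0]
t2 = [0x5e, 0x95, 0x57, 0xab, 0x7c, 0x2b, 0x6d, 0xc0]

RES = [0x5e, 0x95, 0x57, 0xab, 0x7c, 0x2b, 0x6d, 0xc0]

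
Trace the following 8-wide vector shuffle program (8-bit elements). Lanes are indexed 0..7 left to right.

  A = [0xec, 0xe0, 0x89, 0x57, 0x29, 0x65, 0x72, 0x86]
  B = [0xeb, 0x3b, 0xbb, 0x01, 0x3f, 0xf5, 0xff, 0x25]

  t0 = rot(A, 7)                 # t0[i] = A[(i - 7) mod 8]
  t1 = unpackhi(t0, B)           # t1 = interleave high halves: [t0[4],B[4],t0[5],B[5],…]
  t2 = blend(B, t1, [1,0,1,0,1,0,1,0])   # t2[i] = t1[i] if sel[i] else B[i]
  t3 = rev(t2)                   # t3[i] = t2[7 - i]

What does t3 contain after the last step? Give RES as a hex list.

t0 = [0xe0, 0x89, 0x57, 0x29, 0x65, 0x72, 0x86, 0xec]
t1 = [0x65, 0x3f, 0x72, 0xf5, 0x86, 0xff, 0xec, 0x25]
t2 = [0x65, 0x3b, 0x72, 0x01, 0x86, 0xf5, 0xec, 0x25]
t3 = [0x25, 0xec, 0xf5, 0x86, 0x01, 0x72, 0x3b, 0x65]

RES = [ 0x25  0xec  0xf5  0x86  0x01  0x72  0x3b  0x65 ]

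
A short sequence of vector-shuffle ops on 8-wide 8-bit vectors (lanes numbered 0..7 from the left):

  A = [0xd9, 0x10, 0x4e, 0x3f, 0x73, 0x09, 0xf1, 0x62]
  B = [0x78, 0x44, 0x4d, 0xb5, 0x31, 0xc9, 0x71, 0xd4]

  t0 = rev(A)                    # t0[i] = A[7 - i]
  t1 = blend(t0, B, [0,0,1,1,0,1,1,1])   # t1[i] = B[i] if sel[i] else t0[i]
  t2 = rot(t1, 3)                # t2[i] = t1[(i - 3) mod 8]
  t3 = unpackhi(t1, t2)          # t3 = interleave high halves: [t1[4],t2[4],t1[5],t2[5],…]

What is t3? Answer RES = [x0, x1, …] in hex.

RES = [0x3f, 0xf1, 0xc9, 0x4d, 0x71, 0xb5, 0xd4, 0x3f]

  t0: 62 f1 09 73 3f 4e 10 d9
  t1: 62 f1 4d b5 3f c9 71 d4
  t2: c9 71 d4 62 f1 4d b5 3f
  t3: 3f f1 c9 4d 71 b5 d4 3f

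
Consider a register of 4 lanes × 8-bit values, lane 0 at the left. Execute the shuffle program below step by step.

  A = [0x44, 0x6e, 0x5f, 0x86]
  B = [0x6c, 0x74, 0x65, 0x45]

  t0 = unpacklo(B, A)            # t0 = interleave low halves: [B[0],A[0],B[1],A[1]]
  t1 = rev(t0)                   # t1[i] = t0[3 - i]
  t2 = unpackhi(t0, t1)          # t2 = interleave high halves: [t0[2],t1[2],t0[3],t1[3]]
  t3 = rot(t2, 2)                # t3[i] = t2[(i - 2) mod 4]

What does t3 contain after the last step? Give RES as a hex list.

→ t0 |6c|44|74|6e|
→ t1 |6e|74|44|6c|
→ t2 |74|44|6e|6c|
→ t3 |6e|6c|74|44|

RES = [ 0x6e  0x6c  0x74  0x44 ]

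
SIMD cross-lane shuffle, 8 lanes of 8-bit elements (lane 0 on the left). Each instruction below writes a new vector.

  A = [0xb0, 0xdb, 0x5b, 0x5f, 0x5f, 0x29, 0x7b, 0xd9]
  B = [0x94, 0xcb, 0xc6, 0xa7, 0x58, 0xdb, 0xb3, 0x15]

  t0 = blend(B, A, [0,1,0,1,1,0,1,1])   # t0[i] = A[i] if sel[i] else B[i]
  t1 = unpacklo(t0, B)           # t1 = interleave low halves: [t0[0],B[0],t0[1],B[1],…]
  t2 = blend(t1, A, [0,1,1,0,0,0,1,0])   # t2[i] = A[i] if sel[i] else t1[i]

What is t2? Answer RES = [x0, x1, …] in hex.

t0 = [0x94, 0xdb, 0xc6, 0x5f, 0x5f, 0xdb, 0x7b, 0xd9]
t1 = [0x94, 0x94, 0xdb, 0xcb, 0xc6, 0xc6, 0x5f, 0xa7]
t2 = [0x94, 0xdb, 0x5b, 0xcb, 0xc6, 0xc6, 0x7b, 0xa7]

RES = [ 0x94  0xdb  0x5b  0xcb  0xc6  0xc6  0x7b  0xa7 ]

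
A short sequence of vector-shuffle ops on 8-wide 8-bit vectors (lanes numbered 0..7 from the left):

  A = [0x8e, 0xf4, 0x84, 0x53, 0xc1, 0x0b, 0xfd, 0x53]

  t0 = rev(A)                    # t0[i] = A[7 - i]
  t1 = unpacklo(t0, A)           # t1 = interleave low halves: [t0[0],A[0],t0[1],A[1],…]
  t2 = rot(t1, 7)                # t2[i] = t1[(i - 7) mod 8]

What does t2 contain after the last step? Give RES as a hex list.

→ t0 |53|fd|0b|c1|53|84|f4|8e|
→ t1 |53|8e|fd|f4|0b|84|c1|53|
→ t2 |8e|fd|f4|0b|84|c1|53|53|

RES = [0x8e, 0xfd, 0xf4, 0x0b, 0x84, 0xc1, 0x53, 0x53]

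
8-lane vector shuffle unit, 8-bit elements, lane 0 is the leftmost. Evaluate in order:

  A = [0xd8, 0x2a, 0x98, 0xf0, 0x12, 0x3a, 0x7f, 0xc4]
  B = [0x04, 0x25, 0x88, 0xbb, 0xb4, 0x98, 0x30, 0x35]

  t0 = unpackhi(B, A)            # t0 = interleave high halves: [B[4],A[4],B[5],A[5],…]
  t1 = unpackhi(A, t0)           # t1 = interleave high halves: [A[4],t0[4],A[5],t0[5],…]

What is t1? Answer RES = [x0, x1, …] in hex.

  t0: b4 12 98 3a 30 7f 35 c4
  t1: 12 30 3a 7f 7f 35 c4 c4

RES = [ 0x12  0x30  0x3a  0x7f  0x7f  0x35  0xc4  0xc4 ]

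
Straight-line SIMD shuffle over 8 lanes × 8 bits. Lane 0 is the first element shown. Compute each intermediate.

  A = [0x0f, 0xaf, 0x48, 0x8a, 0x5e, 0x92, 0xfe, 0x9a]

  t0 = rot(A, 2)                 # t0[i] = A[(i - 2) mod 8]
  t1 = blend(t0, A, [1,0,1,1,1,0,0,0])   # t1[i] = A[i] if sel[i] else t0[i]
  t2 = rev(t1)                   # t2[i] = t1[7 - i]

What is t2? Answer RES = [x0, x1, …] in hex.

RES = [0x92, 0x5e, 0x8a, 0x5e, 0x8a, 0x48, 0x9a, 0x0f]

→ t0 |fe|9a|0f|af|48|8a|5e|92|
→ t1 |0f|9a|48|8a|5e|8a|5e|92|
→ t2 |92|5e|8a|5e|8a|48|9a|0f|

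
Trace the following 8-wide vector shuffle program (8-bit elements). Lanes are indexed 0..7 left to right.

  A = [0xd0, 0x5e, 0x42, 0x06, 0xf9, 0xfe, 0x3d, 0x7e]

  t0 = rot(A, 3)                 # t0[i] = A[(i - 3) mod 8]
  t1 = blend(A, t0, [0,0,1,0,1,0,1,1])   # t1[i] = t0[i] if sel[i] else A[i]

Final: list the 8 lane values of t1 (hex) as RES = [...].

RES = [ 0xd0  0x5e  0x7e  0x06  0x5e  0xfe  0x06  0xf9 ]

→ t0 |fe|3d|7e|d0|5e|42|06|f9|
→ t1 |d0|5e|7e|06|5e|fe|06|f9|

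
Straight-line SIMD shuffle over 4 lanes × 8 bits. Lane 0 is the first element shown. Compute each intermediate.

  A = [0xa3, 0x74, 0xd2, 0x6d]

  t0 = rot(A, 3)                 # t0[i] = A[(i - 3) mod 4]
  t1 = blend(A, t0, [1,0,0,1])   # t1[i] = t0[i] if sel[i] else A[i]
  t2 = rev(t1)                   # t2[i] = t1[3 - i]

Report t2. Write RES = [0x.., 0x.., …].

RES = [ 0xa3  0xd2  0x74  0x74 ]

→ t0 |74|d2|6d|a3|
→ t1 |74|74|d2|a3|
→ t2 |a3|d2|74|74|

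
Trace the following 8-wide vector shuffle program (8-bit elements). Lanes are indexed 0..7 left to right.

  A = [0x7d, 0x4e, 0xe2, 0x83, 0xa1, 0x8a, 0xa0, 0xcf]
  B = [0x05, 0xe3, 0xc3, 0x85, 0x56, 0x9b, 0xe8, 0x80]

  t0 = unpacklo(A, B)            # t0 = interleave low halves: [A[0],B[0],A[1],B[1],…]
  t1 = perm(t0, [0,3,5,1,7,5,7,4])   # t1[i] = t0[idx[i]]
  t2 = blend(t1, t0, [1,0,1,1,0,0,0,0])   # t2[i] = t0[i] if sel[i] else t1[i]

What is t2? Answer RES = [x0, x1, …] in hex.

RES = [0x7d, 0xe3, 0x4e, 0xe3, 0x85, 0xc3, 0x85, 0xe2]

  t0: 7d 05 4e e3 e2 c3 83 85
  t1: 7d e3 c3 05 85 c3 85 e2
  t2: 7d e3 4e e3 85 c3 85 e2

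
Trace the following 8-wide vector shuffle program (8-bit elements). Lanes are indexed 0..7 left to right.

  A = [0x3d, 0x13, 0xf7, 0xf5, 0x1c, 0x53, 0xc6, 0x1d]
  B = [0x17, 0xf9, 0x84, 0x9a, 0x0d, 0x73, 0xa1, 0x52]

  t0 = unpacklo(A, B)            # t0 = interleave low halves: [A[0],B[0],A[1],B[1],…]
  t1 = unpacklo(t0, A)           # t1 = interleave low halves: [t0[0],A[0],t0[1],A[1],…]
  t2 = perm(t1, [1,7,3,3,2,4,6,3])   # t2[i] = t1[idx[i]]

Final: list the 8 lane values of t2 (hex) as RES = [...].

RES = [0x3d, 0xf5, 0x13, 0x13, 0x17, 0x13, 0xf9, 0x13]

→ t0 |3d|17|13|f9|f7|84|f5|9a|
→ t1 |3d|3d|17|13|13|f7|f9|f5|
→ t2 |3d|f5|13|13|17|13|f9|13|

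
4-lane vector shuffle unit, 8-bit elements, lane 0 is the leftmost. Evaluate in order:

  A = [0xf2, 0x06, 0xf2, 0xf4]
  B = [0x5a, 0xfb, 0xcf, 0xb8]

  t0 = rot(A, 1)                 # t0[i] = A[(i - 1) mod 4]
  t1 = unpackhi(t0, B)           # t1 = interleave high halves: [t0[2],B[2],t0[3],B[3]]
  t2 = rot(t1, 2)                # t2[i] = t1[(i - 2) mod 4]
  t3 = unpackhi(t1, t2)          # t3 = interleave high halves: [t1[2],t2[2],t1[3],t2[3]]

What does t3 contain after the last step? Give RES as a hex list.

t0 = [0xf4, 0xf2, 0x06, 0xf2]
t1 = [0x06, 0xcf, 0xf2, 0xb8]
t2 = [0xf2, 0xb8, 0x06, 0xcf]
t3 = [0xf2, 0x06, 0xb8, 0xcf]

RES = [ 0xf2  0x06  0xb8  0xcf ]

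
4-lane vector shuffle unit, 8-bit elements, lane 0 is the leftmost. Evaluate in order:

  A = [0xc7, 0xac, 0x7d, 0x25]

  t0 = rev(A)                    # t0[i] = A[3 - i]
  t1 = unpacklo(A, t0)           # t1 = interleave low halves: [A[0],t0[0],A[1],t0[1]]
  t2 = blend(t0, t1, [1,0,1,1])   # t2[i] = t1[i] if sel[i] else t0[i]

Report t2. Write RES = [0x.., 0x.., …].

RES = [0xc7, 0x7d, 0xac, 0x7d]

t0 = [0x25, 0x7d, 0xac, 0xc7]
t1 = [0xc7, 0x25, 0xac, 0x7d]
t2 = [0xc7, 0x7d, 0xac, 0x7d]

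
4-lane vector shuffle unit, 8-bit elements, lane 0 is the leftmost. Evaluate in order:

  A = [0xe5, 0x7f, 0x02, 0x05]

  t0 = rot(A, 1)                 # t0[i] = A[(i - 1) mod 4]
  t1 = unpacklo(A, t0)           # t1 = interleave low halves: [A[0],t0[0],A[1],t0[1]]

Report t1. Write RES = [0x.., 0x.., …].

t0 = [0x05, 0xe5, 0x7f, 0x02]
t1 = [0xe5, 0x05, 0x7f, 0xe5]

RES = [0xe5, 0x05, 0x7f, 0xe5]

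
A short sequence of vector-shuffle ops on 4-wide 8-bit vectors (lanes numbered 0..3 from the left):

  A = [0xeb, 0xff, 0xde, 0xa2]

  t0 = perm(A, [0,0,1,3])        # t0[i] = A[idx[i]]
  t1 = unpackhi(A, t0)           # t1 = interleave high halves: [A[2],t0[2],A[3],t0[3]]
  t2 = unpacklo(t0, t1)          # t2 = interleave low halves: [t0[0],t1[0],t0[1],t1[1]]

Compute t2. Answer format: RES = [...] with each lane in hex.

RES = [ 0xeb  0xde  0xeb  0xff ]

  t0: eb eb ff a2
  t1: de ff a2 a2
  t2: eb de eb ff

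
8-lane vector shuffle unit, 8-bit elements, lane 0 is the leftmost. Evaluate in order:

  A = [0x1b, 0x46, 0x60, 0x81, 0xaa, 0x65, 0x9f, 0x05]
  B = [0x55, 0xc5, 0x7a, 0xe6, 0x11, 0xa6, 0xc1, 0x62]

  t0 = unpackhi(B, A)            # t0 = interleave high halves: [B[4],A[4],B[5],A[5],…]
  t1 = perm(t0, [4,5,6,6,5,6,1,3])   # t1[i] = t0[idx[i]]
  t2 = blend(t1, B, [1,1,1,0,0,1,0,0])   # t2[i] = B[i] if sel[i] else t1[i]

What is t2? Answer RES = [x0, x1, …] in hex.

RES = [ 0x55  0xc5  0x7a  0x62  0x9f  0xa6  0xaa  0x65 ]

  t0: 11 aa a6 65 c1 9f 62 05
  t1: c1 9f 62 62 9f 62 aa 65
  t2: 55 c5 7a 62 9f a6 aa 65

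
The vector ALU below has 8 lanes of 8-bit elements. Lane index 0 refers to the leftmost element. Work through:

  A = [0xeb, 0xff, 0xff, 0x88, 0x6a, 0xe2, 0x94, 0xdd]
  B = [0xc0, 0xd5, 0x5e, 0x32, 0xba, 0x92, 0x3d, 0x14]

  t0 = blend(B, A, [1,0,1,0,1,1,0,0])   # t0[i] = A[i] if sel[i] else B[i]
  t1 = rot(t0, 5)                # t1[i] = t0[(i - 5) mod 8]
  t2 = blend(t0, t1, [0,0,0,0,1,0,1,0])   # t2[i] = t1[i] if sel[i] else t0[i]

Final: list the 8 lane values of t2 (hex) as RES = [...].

t0 = [0xeb, 0xd5, 0xff, 0x32, 0x6a, 0xe2, 0x3d, 0x14]
t1 = [0x32, 0x6a, 0xe2, 0x3d, 0x14, 0xeb, 0xd5, 0xff]
t2 = [0xeb, 0xd5, 0xff, 0x32, 0x14, 0xe2, 0xd5, 0x14]

RES = [0xeb, 0xd5, 0xff, 0x32, 0x14, 0xe2, 0xd5, 0x14]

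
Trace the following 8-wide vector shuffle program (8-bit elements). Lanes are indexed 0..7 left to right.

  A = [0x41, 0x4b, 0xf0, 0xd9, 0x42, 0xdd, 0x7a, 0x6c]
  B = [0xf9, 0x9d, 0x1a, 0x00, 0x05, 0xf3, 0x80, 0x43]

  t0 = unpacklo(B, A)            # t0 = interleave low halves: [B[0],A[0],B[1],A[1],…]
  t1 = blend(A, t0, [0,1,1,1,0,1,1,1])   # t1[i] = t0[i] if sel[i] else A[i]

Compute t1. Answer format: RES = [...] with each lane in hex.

t0 = [0xf9, 0x41, 0x9d, 0x4b, 0x1a, 0xf0, 0x00, 0xd9]
t1 = [0x41, 0x41, 0x9d, 0x4b, 0x42, 0xf0, 0x00, 0xd9]

RES = [ 0x41  0x41  0x9d  0x4b  0x42  0xf0  0x00  0xd9 ]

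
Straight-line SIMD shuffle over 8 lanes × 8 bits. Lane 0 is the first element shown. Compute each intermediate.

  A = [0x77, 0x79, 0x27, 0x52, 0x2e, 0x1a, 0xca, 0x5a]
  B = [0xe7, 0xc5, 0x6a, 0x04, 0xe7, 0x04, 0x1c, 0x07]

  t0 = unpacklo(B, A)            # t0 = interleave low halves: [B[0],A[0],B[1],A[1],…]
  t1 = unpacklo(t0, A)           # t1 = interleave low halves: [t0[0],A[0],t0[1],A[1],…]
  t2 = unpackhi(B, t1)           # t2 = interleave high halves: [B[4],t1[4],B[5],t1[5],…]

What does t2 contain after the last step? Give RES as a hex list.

RES = [0xe7, 0xc5, 0x04, 0x27, 0x1c, 0x79, 0x07, 0x52]

  t0: e7 77 c5 79 6a 27 04 52
  t1: e7 77 77 79 c5 27 79 52
  t2: e7 c5 04 27 1c 79 07 52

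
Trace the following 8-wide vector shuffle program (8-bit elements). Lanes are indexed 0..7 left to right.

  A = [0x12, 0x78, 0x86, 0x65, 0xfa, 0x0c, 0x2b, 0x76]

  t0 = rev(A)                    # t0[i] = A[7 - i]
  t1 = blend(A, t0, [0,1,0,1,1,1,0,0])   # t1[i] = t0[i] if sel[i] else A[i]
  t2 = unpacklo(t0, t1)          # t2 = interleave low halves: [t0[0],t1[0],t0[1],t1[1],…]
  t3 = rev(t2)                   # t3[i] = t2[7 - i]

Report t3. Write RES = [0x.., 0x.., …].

RES = [ 0xfa  0xfa  0x86  0x0c  0x2b  0x2b  0x12  0x76 ]

  t0: 76 2b 0c fa 65 86 78 12
  t1: 12 2b 86 fa 65 86 2b 76
  t2: 76 12 2b 2b 0c 86 fa fa
  t3: fa fa 86 0c 2b 2b 12 76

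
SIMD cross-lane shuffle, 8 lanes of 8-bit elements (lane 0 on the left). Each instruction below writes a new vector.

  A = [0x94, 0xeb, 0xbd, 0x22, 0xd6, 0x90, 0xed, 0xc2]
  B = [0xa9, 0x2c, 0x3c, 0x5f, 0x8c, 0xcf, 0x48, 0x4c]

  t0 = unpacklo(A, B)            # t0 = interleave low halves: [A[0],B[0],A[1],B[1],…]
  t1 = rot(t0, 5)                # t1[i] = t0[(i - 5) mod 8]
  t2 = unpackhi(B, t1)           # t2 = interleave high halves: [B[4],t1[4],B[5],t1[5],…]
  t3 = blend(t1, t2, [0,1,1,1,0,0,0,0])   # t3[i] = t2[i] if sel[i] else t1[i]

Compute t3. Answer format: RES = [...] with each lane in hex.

RES = [0x2c, 0x5f, 0xcf, 0x94, 0x5f, 0x94, 0xa9, 0xeb]

  t0: 94 a9 eb 2c bd 3c 22 5f
  t1: 2c bd 3c 22 5f 94 a9 eb
  t2: 8c 5f cf 94 48 a9 4c eb
  t3: 2c 5f cf 94 5f 94 a9 eb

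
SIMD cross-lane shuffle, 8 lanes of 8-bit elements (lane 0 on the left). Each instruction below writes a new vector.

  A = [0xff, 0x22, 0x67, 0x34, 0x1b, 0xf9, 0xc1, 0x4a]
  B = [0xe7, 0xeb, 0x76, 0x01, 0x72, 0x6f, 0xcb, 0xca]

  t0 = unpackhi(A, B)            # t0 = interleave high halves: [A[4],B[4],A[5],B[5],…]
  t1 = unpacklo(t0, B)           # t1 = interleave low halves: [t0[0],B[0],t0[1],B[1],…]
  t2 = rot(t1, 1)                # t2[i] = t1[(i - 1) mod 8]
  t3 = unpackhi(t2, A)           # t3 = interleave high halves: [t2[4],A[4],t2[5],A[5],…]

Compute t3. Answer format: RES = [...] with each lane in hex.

RES = [0xeb, 0x1b, 0xf9, 0xf9, 0x76, 0xc1, 0x6f, 0x4a]

→ t0 |1b|72|f9|6f|c1|cb|4a|ca|
→ t1 |1b|e7|72|eb|f9|76|6f|01|
→ t2 |01|1b|e7|72|eb|f9|76|6f|
→ t3 |eb|1b|f9|f9|76|c1|6f|4a|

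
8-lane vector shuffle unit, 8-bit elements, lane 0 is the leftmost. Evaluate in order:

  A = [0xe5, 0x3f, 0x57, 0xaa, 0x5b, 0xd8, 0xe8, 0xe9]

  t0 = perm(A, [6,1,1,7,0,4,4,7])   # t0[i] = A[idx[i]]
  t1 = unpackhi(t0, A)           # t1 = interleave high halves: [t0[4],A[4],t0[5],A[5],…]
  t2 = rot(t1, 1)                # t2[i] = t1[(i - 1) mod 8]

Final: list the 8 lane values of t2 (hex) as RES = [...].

RES = [ 0xe9  0xe5  0x5b  0x5b  0xd8  0x5b  0xe8  0xe9 ]

→ t0 |e8|3f|3f|e9|e5|5b|5b|e9|
→ t1 |e5|5b|5b|d8|5b|e8|e9|e9|
→ t2 |e9|e5|5b|5b|d8|5b|e8|e9|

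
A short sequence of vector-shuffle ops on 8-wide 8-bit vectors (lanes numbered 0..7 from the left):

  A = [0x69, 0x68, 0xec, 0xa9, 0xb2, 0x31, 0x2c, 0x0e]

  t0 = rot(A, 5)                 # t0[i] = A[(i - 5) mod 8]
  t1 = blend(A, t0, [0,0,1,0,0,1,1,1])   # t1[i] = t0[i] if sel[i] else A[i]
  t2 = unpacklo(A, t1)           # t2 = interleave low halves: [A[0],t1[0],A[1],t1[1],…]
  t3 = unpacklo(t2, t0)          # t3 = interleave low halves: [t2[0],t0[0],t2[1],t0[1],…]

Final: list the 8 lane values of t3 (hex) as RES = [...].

t0 = [0xa9, 0xb2, 0x31, 0x2c, 0x0e, 0x69, 0x68, 0xec]
t1 = [0x69, 0x68, 0x31, 0xa9, 0xb2, 0x69, 0x68, 0xec]
t2 = [0x69, 0x69, 0x68, 0x68, 0xec, 0x31, 0xa9, 0xa9]
t3 = [0x69, 0xa9, 0x69, 0xb2, 0x68, 0x31, 0x68, 0x2c]

RES = [0x69, 0xa9, 0x69, 0xb2, 0x68, 0x31, 0x68, 0x2c]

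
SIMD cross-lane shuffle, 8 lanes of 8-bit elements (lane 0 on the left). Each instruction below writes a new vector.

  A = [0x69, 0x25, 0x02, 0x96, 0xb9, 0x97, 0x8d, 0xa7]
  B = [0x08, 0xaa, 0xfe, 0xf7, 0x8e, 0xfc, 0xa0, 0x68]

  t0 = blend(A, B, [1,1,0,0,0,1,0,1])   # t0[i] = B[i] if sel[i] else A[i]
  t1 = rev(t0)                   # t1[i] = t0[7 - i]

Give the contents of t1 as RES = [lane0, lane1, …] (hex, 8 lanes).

t0 = [0x08, 0xaa, 0x02, 0x96, 0xb9, 0xfc, 0x8d, 0x68]
t1 = [0x68, 0x8d, 0xfc, 0xb9, 0x96, 0x02, 0xaa, 0x08]

RES = [0x68, 0x8d, 0xfc, 0xb9, 0x96, 0x02, 0xaa, 0x08]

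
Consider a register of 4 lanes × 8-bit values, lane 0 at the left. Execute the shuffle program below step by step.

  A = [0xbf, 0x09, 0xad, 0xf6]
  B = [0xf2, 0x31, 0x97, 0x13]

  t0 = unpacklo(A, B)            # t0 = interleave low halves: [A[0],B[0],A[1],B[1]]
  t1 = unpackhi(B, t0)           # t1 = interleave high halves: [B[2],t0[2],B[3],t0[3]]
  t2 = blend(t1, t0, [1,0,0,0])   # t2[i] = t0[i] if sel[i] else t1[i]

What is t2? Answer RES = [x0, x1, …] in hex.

t0 = [0xbf, 0xf2, 0x09, 0x31]
t1 = [0x97, 0x09, 0x13, 0x31]
t2 = [0xbf, 0x09, 0x13, 0x31]

RES = [0xbf, 0x09, 0x13, 0x31]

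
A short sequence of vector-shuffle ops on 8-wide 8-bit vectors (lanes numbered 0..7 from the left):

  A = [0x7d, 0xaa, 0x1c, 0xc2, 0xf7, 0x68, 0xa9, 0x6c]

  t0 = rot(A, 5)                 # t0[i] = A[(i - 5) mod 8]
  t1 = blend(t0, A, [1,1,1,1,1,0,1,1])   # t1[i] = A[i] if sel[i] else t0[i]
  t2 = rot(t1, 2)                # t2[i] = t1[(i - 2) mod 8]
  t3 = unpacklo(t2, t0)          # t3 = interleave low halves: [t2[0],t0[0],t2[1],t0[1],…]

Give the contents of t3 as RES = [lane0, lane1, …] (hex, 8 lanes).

RES = [0xa9, 0xc2, 0x6c, 0xf7, 0x7d, 0x68, 0xaa, 0xa9]

t0 = [0xc2, 0xf7, 0x68, 0xa9, 0x6c, 0x7d, 0xaa, 0x1c]
t1 = [0x7d, 0xaa, 0x1c, 0xc2, 0xf7, 0x7d, 0xa9, 0x6c]
t2 = [0xa9, 0x6c, 0x7d, 0xaa, 0x1c, 0xc2, 0xf7, 0x7d]
t3 = [0xa9, 0xc2, 0x6c, 0xf7, 0x7d, 0x68, 0xaa, 0xa9]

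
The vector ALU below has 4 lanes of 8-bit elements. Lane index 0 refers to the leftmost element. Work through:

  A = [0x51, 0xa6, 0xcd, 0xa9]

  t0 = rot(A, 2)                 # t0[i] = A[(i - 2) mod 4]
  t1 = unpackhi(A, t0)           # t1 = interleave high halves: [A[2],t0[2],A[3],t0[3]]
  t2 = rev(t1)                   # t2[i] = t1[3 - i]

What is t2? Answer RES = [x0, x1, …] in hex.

t0 = [0xcd, 0xa9, 0x51, 0xa6]
t1 = [0xcd, 0x51, 0xa9, 0xa6]
t2 = [0xa6, 0xa9, 0x51, 0xcd]

RES = [0xa6, 0xa9, 0x51, 0xcd]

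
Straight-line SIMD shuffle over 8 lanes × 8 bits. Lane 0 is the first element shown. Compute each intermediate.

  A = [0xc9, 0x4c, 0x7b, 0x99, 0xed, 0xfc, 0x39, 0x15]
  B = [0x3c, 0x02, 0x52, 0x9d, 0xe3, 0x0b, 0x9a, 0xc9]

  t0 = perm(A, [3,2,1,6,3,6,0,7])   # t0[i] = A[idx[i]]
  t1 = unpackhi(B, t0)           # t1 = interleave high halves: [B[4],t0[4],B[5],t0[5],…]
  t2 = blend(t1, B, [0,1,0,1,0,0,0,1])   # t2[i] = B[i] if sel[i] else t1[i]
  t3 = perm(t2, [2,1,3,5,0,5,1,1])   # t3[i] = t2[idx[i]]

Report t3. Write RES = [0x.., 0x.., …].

RES = [ 0x0b  0x02  0x9d  0xc9  0xe3  0xc9  0x02  0x02 ]

  t0: 99 7b 4c 39 99 39 c9 15
  t1: e3 99 0b 39 9a c9 c9 15
  t2: e3 02 0b 9d 9a c9 c9 c9
  t3: 0b 02 9d c9 e3 c9 02 02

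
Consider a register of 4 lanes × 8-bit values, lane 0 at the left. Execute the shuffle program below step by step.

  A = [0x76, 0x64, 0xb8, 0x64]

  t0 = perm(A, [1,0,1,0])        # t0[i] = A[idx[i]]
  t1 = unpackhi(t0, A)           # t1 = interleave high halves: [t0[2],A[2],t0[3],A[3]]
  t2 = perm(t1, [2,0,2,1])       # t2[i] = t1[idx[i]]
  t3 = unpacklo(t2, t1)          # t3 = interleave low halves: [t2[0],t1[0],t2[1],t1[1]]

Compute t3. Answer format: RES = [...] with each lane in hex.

  t0: 64 76 64 76
  t1: 64 b8 76 64
  t2: 76 64 76 b8
  t3: 76 64 64 b8

RES = [0x76, 0x64, 0x64, 0xb8]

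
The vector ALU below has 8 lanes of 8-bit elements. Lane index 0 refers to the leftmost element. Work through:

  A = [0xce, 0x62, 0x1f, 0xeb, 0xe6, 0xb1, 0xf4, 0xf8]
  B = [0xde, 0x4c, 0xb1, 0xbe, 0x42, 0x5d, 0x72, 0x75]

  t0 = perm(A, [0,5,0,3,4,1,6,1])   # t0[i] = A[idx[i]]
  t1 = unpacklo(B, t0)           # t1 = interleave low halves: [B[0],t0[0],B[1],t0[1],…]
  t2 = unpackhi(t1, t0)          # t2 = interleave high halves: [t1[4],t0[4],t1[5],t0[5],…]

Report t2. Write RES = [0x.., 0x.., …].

RES = [ 0xb1  0xe6  0xce  0x62  0xbe  0xf4  0xeb  0x62 ]

  t0: ce b1 ce eb e6 62 f4 62
  t1: de ce 4c b1 b1 ce be eb
  t2: b1 e6 ce 62 be f4 eb 62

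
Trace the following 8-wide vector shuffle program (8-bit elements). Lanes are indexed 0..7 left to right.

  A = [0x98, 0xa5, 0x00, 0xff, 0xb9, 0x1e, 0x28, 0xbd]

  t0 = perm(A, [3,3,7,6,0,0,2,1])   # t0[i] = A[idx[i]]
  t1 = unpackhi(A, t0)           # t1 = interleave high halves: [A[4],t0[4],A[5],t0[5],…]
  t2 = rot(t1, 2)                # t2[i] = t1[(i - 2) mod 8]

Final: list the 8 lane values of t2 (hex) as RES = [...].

→ t0 |ff|ff|bd|28|98|98|00|a5|
→ t1 |b9|98|1e|98|28|00|bd|a5|
→ t2 |bd|a5|b9|98|1e|98|28|00|

RES = [0xbd, 0xa5, 0xb9, 0x98, 0x1e, 0x98, 0x28, 0x00]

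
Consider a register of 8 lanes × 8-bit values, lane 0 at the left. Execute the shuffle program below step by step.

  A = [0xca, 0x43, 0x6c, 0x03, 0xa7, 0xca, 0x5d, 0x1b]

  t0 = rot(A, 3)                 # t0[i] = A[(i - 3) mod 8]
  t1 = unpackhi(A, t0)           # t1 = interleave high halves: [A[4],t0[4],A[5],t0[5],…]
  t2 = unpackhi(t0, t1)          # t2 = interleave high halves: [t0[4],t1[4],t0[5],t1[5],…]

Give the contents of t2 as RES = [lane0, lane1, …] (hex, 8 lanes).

RES = [0x43, 0x5d, 0x6c, 0x03, 0x03, 0x1b, 0xa7, 0xa7]

  t0: ca 5d 1b ca 43 6c 03 a7
  t1: a7 43 ca 6c 5d 03 1b a7
  t2: 43 5d 6c 03 03 1b a7 a7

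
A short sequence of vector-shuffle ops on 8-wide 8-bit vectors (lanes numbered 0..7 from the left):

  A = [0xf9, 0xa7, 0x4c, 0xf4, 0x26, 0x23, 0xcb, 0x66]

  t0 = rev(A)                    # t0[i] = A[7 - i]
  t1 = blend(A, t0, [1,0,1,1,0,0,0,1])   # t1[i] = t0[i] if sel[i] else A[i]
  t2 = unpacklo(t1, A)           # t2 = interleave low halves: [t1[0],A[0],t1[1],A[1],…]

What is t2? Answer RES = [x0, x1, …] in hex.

→ t0 |66|cb|23|26|f4|4c|a7|f9|
→ t1 |66|a7|23|26|26|23|cb|f9|
→ t2 |66|f9|a7|a7|23|4c|26|f4|

RES = [ 0x66  0xf9  0xa7  0xa7  0x23  0x4c  0x26  0xf4 ]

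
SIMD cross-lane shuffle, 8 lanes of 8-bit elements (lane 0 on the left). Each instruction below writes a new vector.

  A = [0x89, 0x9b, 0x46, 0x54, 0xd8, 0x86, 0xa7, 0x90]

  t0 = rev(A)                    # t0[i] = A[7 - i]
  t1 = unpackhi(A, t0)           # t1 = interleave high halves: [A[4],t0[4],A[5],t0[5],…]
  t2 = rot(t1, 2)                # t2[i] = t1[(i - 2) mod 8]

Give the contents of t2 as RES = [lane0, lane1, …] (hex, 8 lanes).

RES = [ 0x90  0x89  0xd8  0x54  0x86  0x46  0xa7  0x9b ]

→ t0 |90|a7|86|d8|54|46|9b|89|
→ t1 |d8|54|86|46|a7|9b|90|89|
→ t2 |90|89|d8|54|86|46|a7|9b|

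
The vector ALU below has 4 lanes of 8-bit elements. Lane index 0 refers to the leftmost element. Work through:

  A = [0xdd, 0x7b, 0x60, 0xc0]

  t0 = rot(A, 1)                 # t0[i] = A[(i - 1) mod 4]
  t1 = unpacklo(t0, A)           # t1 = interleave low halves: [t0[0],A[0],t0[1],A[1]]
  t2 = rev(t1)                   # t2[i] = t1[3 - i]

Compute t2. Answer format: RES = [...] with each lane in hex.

RES = [0x7b, 0xdd, 0xdd, 0xc0]

→ t0 |c0|dd|7b|60|
→ t1 |c0|dd|dd|7b|
→ t2 |7b|dd|dd|c0|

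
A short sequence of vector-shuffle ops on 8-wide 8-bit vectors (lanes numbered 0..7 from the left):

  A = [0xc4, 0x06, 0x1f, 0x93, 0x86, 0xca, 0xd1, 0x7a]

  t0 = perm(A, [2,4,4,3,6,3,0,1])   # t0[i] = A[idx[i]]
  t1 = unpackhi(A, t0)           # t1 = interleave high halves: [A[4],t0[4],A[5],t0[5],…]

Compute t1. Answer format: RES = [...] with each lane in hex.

RES = [0x86, 0xd1, 0xca, 0x93, 0xd1, 0xc4, 0x7a, 0x06]

  t0: 1f 86 86 93 d1 93 c4 06
  t1: 86 d1 ca 93 d1 c4 7a 06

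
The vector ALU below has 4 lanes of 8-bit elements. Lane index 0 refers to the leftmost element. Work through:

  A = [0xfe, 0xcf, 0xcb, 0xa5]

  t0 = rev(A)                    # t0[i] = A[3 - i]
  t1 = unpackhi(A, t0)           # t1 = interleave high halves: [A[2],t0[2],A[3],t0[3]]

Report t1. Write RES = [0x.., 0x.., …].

  t0: a5 cb cf fe
  t1: cb cf a5 fe

RES = [ 0xcb  0xcf  0xa5  0xfe ]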